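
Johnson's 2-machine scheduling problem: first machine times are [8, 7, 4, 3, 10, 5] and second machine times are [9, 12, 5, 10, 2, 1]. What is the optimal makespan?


Apply Johnson's rule:
  Group 1 (a <= b): [(4, 3, 10), (3, 4, 5), (2, 7, 12), (1, 8, 9)]
  Group 2 (a > b): [(5, 10, 2), (6, 5, 1)]
Optimal job order: [4, 3, 2, 1, 5, 6]
Schedule:
  Job 4: M1 done at 3, M2 done at 13
  Job 3: M1 done at 7, M2 done at 18
  Job 2: M1 done at 14, M2 done at 30
  Job 1: M1 done at 22, M2 done at 39
  Job 5: M1 done at 32, M2 done at 41
  Job 6: M1 done at 37, M2 done at 42
Makespan = 42

42


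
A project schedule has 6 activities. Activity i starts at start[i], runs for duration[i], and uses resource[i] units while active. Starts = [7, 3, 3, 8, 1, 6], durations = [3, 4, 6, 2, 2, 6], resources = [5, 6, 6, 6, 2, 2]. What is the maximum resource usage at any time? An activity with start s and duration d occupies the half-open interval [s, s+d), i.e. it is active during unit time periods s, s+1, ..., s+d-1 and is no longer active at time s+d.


Each activity i is active on [start_i, start_i + duration_i).
Compute total resource usage per time slot:
  t=0: active resources = [], total = 0
  t=1: active resources = [2], total = 2
  t=2: active resources = [2], total = 2
  t=3: active resources = [6, 6], total = 12
  t=4: active resources = [6, 6], total = 12
  t=5: active resources = [6, 6], total = 12
  t=6: active resources = [6, 6, 2], total = 14
  t=7: active resources = [5, 6, 2], total = 13
  t=8: active resources = [5, 6, 6, 2], total = 19
  t=9: active resources = [5, 6, 2], total = 13
  t=10: active resources = [2], total = 2
  t=11: active resources = [2], total = 2
Peak resource demand = 19

19


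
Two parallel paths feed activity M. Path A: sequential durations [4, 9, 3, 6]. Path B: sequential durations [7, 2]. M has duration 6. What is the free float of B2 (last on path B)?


ES(B2) = sum of predecessors on chain B = 7
EF(B2) = ES + duration = 7 + 2 = 9
Successor of B2 is M. ES(M) = max(sum(A), sum(B)) = max(22, 9) = 22
Free float = ES(successor) - EF(current) = 22 - 9 = 13

13


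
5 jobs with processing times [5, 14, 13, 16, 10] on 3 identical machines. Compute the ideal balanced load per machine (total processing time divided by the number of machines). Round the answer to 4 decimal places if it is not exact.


Total processing time = 5 + 14 + 13 + 16 + 10 = 58
Number of machines = 3
Ideal balanced load = 58 / 3 = 19.3333

19.3333


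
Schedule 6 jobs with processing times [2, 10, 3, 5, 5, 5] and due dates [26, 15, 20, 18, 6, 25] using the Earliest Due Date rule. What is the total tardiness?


Sort by due date (EDD order): [(5, 6), (10, 15), (5, 18), (3, 20), (5, 25), (2, 26)]
Compute completion times and tardiness:
  Job 1: p=5, d=6, C=5, tardiness=max(0,5-6)=0
  Job 2: p=10, d=15, C=15, tardiness=max(0,15-15)=0
  Job 3: p=5, d=18, C=20, tardiness=max(0,20-18)=2
  Job 4: p=3, d=20, C=23, tardiness=max(0,23-20)=3
  Job 5: p=5, d=25, C=28, tardiness=max(0,28-25)=3
  Job 6: p=2, d=26, C=30, tardiness=max(0,30-26)=4
Total tardiness = 12

12


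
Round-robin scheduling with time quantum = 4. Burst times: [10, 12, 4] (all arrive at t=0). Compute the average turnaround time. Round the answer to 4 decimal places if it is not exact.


Time quantum = 4
Execution trace:
  J1 runs 4 units, time = 4
  J2 runs 4 units, time = 8
  J3 runs 4 units, time = 12
  J1 runs 4 units, time = 16
  J2 runs 4 units, time = 20
  J1 runs 2 units, time = 22
  J2 runs 4 units, time = 26
Finish times: [22, 26, 12]
Average turnaround = 60/3 = 20.0

20.0


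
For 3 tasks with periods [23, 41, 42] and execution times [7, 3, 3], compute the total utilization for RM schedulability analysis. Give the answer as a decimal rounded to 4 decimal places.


Compute individual utilizations (exact fractions):
  Task 1: C/T = 7/23 (approx. 0.3043)
  Task 2: C/T = 3/41 (approx. 0.0732)
  Task 3: C/T = 3/42 = 1/14 (approx. 0.0714)
Total utilization U = 7/23 + 3/41 + 1/14 = 5927/13202
Rounded to 4 decimal places: U = 0.4489
RM (Liu & Layland) bound for 3 tasks = 0.779763; compare with U = 5927/13202 (approx. 0.448947)
U <= bound, so schedulable by RM sufficient condition.

0.4489


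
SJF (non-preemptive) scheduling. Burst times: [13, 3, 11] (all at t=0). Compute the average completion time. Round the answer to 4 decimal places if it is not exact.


SJF order (ascending): [3, 11, 13]
Completion times:
  Job 1: burst=3, C=3
  Job 2: burst=11, C=14
  Job 3: burst=13, C=27
Average completion = 44/3 = 14.6667

14.6667


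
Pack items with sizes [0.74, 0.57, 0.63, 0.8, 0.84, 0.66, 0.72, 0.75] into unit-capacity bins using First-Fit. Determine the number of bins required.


Place items sequentially using First-Fit:
  Item 0.74 -> new Bin 1
  Item 0.57 -> new Bin 2
  Item 0.63 -> new Bin 3
  Item 0.8 -> new Bin 4
  Item 0.84 -> new Bin 5
  Item 0.66 -> new Bin 6
  Item 0.72 -> new Bin 7
  Item 0.75 -> new Bin 8
Total bins used = 8

8


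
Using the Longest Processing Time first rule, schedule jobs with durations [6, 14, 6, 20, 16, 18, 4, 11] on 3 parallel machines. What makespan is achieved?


Sort jobs in decreasing order (LPT): [20, 18, 16, 14, 11, 6, 6, 4]
Assign each job to the least loaded machine:
  Machine 1: jobs [20, 6, 6], load = 32
  Machine 2: jobs [18, 11, 4], load = 33
  Machine 3: jobs [16, 14], load = 30
Makespan = max load = 33

33


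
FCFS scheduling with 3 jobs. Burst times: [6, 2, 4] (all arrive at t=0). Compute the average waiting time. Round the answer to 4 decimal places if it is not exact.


FCFS order (as given): [6, 2, 4]
Waiting times:
  Job 1: wait = 0
  Job 2: wait = 6
  Job 3: wait = 8
Sum of waiting times = 14
Average waiting time = 14/3 = 4.6667

4.6667


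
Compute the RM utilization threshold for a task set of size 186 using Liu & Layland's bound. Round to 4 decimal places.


Compute 2^(1/186) = 1.0037335501
Subtract 1: 1.0037335501 - 1 = 0.0037335501
Multiply by n: 186 * 0.0037335501 = 0.6944403186
Round to 4 dp: 0.6944

0.6944


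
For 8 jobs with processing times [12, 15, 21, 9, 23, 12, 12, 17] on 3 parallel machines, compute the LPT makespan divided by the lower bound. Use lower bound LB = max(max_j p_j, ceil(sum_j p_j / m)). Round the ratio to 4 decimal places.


LPT order: [23, 21, 17, 15, 12, 12, 12, 9]
Machine loads after assignment: [35, 42, 44]
LPT makespan = 44
Lower bound = max(max_job, ceil(total/3)) = max(23, 41) = 41
Ratio = 44 / 41 = 1.0732

1.0732


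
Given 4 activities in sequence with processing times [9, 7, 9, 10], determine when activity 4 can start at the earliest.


Activity 4 starts after activities 1 through 3 complete.
Predecessor durations: [9, 7, 9]
ES = 9 + 7 + 9 = 25

25


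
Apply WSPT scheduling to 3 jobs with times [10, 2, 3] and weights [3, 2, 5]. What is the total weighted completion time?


Compute p/w ratios and sort ascending (WSPT): [(3, 5), (2, 2), (10, 3)]
Compute weighted completion times:
  Job (p=3,w=5): C=3, w*C=5*3=15
  Job (p=2,w=2): C=5, w*C=2*5=10
  Job (p=10,w=3): C=15, w*C=3*15=45
Total weighted completion time = 70

70


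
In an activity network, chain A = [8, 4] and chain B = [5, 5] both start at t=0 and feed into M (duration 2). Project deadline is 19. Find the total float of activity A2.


Forward pass: ES(A2) = sum of predecessors on chain A = 8
EF = ES + duration = 8 + 4 = 12
Backward pass: LF(M) = deadline = 19; LS(M) = 19 - 2 = 17
LF(A2) = LS(M) - sum(successors on chain A) = 17 - 0 = 17
LS = LF - duration = 17 - 4 = 13
Total float = LS - ES = 13 - 8 = 5

5


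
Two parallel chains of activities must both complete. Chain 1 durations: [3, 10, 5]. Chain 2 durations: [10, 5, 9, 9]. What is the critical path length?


Path A total = 3 + 10 + 5 = 18
Path B total = 10 + 5 + 9 + 9 = 33
Critical path = longest path = max(18, 33) = 33

33


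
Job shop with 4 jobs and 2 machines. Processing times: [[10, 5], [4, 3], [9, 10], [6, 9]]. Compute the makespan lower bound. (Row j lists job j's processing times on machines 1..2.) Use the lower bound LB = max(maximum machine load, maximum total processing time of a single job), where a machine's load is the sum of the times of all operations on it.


Machine loads:
  Machine 1: 10 + 4 + 9 + 6 = 29
  Machine 2: 5 + 3 + 10 + 9 = 27
Max machine load = 29
Job totals:
  Job 1: 15
  Job 2: 7
  Job 3: 19
  Job 4: 15
Max job total = 19
Lower bound = max(29, 19) = 29

29


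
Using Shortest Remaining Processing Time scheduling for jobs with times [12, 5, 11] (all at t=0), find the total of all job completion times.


Since all jobs arrive at t=0, SRPT equals SPT ordering.
SPT order: [5, 11, 12]
Completion times:
  Job 1: p=5, C=5
  Job 2: p=11, C=16
  Job 3: p=12, C=28
Total completion time = 5 + 16 + 28 = 49

49


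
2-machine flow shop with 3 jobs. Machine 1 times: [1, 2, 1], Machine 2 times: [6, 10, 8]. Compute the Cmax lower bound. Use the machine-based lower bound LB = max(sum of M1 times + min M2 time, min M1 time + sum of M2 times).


LB1 = sum(M1 times) + min(M2 times) = 4 + 6 = 10
LB2 = min(M1 times) + sum(M2 times) = 1 + 24 = 25
Lower bound = max(LB1, LB2) = max(10, 25) = 25

25


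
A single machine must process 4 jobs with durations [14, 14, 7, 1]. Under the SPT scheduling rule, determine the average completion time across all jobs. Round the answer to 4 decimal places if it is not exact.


Sort jobs by processing time (SPT order): [1, 7, 14, 14]
Compute completion times sequentially:
  Job 1: processing = 1, completes at 1
  Job 2: processing = 7, completes at 8
  Job 3: processing = 14, completes at 22
  Job 4: processing = 14, completes at 36
Sum of completion times = 67
Average completion time = 67/4 = 16.75

16.75


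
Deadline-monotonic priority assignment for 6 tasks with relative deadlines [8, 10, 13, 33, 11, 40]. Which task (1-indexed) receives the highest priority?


Sort tasks by relative deadline (ascending):
  Task 1: deadline = 8
  Task 2: deadline = 10
  Task 5: deadline = 11
  Task 3: deadline = 13
  Task 4: deadline = 33
  Task 6: deadline = 40
Priority order (highest first): [1, 2, 5, 3, 4, 6]
Highest priority task = 1

1


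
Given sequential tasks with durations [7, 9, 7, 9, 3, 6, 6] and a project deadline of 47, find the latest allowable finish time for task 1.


LF(activity 1) = deadline - sum of successor durations
Successors: activities 2 through 7 with durations [9, 7, 9, 3, 6, 6]
Sum of successor durations = 40
LF = 47 - 40 = 7

7


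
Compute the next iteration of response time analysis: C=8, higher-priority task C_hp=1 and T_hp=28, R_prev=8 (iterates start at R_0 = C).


R_next = C + ceil(R_prev / T_hp) * C_hp
ceil(8 / 28) = ceil(0.2857) = 1
Interference = 1 * 1 = 1
R_next = 8 + 1 = 9

9


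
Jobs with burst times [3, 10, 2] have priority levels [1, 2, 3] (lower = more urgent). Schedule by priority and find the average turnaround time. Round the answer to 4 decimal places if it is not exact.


Sort by priority (ascending = highest first):
Order: [(1, 3), (2, 10), (3, 2)]
Completion times:
  Priority 1, burst=3, C=3
  Priority 2, burst=10, C=13
  Priority 3, burst=2, C=15
Average turnaround = 31/3 = 10.3333

10.3333


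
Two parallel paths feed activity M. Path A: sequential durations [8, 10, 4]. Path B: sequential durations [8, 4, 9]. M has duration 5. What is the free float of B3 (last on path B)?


ES(B3) = sum of predecessors on chain B = 12
EF(B3) = ES + duration = 12 + 9 = 21
Successor of B3 is M. ES(M) = max(sum(A), sum(B)) = max(22, 21) = 22
Free float = ES(successor) - EF(current) = 22 - 21 = 1

1


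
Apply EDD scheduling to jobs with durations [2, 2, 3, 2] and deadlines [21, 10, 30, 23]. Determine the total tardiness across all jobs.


Sort by due date (EDD order): [(2, 10), (2, 21), (2, 23), (3, 30)]
Compute completion times and tardiness:
  Job 1: p=2, d=10, C=2, tardiness=max(0,2-10)=0
  Job 2: p=2, d=21, C=4, tardiness=max(0,4-21)=0
  Job 3: p=2, d=23, C=6, tardiness=max(0,6-23)=0
  Job 4: p=3, d=30, C=9, tardiness=max(0,9-30)=0
Total tardiness = 0

0


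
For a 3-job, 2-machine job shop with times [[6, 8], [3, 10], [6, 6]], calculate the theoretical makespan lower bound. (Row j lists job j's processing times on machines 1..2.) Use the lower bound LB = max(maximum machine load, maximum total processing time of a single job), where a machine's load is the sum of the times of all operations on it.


Machine loads:
  Machine 1: 6 + 3 + 6 = 15
  Machine 2: 8 + 10 + 6 = 24
Max machine load = 24
Job totals:
  Job 1: 14
  Job 2: 13
  Job 3: 12
Max job total = 14
Lower bound = max(24, 14) = 24

24


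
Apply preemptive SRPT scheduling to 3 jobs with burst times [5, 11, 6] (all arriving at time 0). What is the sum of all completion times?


Since all jobs arrive at t=0, SRPT equals SPT ordering.
SPT order: [5, 6, 11]
Completion times:
  Job 1: p=5, C=5
  Job 2: p=6, C=11
  Job 3: p=11, C=22
Total completion time = 5 + 11 + 22 = 38

38


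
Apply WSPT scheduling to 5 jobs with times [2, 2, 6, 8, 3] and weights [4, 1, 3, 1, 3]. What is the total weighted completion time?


Compute p/w ratios and sort ascending (WSPT): [(2, 4), (3, 3), (2, 1), (6, 3), (8, 1)]
Compute weighted completion times:
  Job (p=2,w=4): C=2, w*C=4*2=8
  Job (p=3,w=3): C=5, w*C=3*5=15
  Job (p=2,w=1): C=7, w*C=1*7=7
  Job (p=6,w=3): C=13, w*C=3*13=39
  Job (p=8,w=1): C=21, w*C=1*21=21
Total weighted completion time = 90

90


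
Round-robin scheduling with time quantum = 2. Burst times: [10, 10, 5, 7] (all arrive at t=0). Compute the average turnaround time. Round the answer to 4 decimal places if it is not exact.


Time quantum = 2
Execution trace:
  J1 runs 2 units, time = 2
  J2 runs 2 units, time = 4
  J3 runs 2 units, time = 6
  J4 runs 2 units, time = 8
  J1 runs 2 units, time = 10
  J2 runs 2 units, time = 12
  J3 runs 2 units, time = 14
  J4 runs 2 units, time = 16
  J1 runs 2 units, time = 18
  J2 runs 2 units, time = 20
  J3 runs 1 units, time = 21
  J4 runs 2 units, time = 23
  J1 runs 2 units, time = 25
  J2 runs 2 units, time = 27
  J4 runs 1 units, time = 28
  J1 runs 2 units, time = 30
  J2 runs 2 units, time = 32
Finish times: [30, 32, 21, 28]
Average turnaround = 111/4 = 27.75

27.75


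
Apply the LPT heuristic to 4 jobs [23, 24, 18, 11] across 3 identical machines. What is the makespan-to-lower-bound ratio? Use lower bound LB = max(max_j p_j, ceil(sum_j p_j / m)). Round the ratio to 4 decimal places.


LPT order: [24, 23, 18, 11]
Machine loads after assignment: [24, 23, 29]
LPT makespan = 29
Lower bound = max(max_job, ceil(total/3)) = max(24, 26) = 26
Ratio = 29 / 26 = 1.1154

1.1154


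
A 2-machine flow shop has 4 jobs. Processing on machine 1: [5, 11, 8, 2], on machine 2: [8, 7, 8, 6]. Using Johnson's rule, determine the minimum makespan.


Apply Johnson's rule:
  Group 1 (a <= b): [(4, 2, 6), (1, 5, 8), (3, 8, 8)]
  Group 2 (a > b): [(2, 11, 7)]
Optimal job order: [4, 1, 3, 2]
Schedule:
  Job 4: M1 done at 2, M2 done at 8
  Job 1: M1 done at 7, M2 done at 16
  Job 3: M1 done at 15, M2 done at 24
  Job 2: M1 done at 26, M2 done at 33
Makespan = 33

33


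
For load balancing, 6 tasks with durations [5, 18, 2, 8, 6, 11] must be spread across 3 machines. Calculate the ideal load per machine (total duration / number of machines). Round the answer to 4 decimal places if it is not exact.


Total processing time = 5 + 18 + 2 + 8 + 6 + 11 = 50
Number of machines = 3
Ideal balanced load = 50 / 3 = 16.6667

16.6667


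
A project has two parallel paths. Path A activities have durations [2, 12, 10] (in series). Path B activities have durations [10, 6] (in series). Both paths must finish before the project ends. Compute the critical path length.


Path A total = 2 + 12 + 10 = 24
Path B total = 10 + 6 = 16
Critical path = longest path = max(24, 16) = 24

24


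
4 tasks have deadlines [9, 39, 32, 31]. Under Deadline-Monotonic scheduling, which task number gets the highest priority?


Sort tasks by relative deadline (ascending):
  Task 1: deadline = 9
  Task 4: deadline = 31
  Task 3: deadline = 32
  Task 2: deadline = 39
Priority order (highest first): [1, 4, 3, 2]
Highest priority task = 1

1


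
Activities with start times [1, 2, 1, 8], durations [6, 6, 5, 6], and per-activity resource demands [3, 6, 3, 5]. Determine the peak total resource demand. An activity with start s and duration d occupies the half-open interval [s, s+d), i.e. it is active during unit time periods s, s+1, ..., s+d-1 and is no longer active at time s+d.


Each activity i is active on [start_i, start_i + duration_i).
Compute total resource usage per time slot:
  t=0: active resources = [], total = 0
  t=1: active resources = [3, 3], total = 6
  t=2: active resources = [3, 6, 3], total = 12
  t=3: active resources = [3, 6, 3], total = 12
  t=4: active resources = [3, 6, 3], total = 12
  t=5: active resources = [3, 6, 3], total = 12
  t=6: active resources = [3, 6], total = 9
  t=7: active resources = [6], total = 6
  t=8: active resources = [5], total = 5
  t=9: active resources = [5], total = 5
  t=10: active resources = [5], total = 5
  t=11: active resources = [5], total = 5
  t=12: active resources = [5], total = 5
  t=13: active resources = [5], total = 5
Peak resource demand = 12

12


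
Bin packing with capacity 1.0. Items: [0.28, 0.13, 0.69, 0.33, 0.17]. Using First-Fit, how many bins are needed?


Place items sequentially using First-Fit:
  Item 0.28 -> new Bin 1
  Item 0.13 -> Bin 1 (now 0.41)
  Item 0.69 -> new Bin 2
  Item 0.33 -> Bin 1 (now 0.74)
  Item 0.17 -> Bin 1 (now 0.91)
Total bins used = 2

2


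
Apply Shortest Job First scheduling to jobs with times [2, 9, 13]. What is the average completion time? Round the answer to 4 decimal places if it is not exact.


SJF order (ascending): [2, 9, 13]
Completion times:
  Job 1: burst=2, C=2
  Job 2: burst=9, C=11
  Job 3: burst=13, C=24
Average completion = 37/3 = 12.3333

12.3333


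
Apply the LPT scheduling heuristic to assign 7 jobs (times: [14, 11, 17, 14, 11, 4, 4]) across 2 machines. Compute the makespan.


Sort jobs in decreasing order (LPT): [17, 14, 14, 11, 11, 4, 4]
Assign each job to the least loaded machine:
  Machine 1: jobs [17, 11, 11], load = 39
  Machine 2: jobs [14, 14, 4, 4], load = 36
Makespan = max load = 39

39


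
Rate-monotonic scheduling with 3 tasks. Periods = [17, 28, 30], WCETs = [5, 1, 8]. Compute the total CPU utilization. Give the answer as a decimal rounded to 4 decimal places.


Compute individual utilizations (exact fractions):
  Task 1: C/T = 5/17 (approx. 0.2941)
  Task 2: C/T = 1/28 (approx. 0.0357)
  Task 3: C/T = 8/30 = 4/15 (approx. 0.2667)
Total utilization U = 5/17 + 1/28 + 4/15 = 4259/7140
Rounded to 4 decimal places: U = 0.5965
RM (Liu & Layland) bound for 3 tasks = 0.779763; compare with U = 4259/7140 (approx. 0.596499)
U <= bound, so schedulable by RM sufficient condition.

0.5965


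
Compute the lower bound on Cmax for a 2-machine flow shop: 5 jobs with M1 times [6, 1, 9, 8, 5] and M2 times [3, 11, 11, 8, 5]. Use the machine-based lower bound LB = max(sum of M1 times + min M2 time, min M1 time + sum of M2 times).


LB1 = sum(M1 times) + min(M2 times) = 29 + 3 = 32
LB2 = min(M1 times) + sum(M2 times) = 1 + 38 = 39
Lower bound = max(LB1, LB2) = max(32, 39) = 39

39


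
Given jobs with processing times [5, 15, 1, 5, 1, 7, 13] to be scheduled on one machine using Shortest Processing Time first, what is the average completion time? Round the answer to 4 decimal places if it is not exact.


Sort jobs by processing time (SPT order): [1, 1, 5, 5, 7, 13, 15]
Compute completion times sequentially:
  Job 1: processing = 1, completes at 1
  Job 2: processing = 1, completes at 2
  Job 3: processing = 5, completes at 7
  Job 4: processing = 5, completes at 12
  Job 5: processing = 7, completes at 19
  Job 6: processing = 13, completes at 32
  Job 7: processing = 15, completes at 47
Sum of completion times = 120
Average completion time = 120/7 = 17.1429

17.1429


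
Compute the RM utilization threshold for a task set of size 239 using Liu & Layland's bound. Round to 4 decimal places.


Compute 2^(1/239) = 1.0029044070
Subtract 1: 1.0029044070 - 1 = 0.0029044070
Multiply by n: 239 * 0.0029044070 = 0.6941532730
Round to 4 dp: 0.6942

0.6942


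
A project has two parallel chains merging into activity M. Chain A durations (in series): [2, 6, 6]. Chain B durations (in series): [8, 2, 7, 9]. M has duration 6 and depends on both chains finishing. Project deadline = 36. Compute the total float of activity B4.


Forward pass: ES(B4) = sum of predecessors on chain B = 17
EF = ES + duration = 17 + 9 = 26
Backward pass: LF(M) = deadline = 36; LS(M) = 36 - 6 = 30
LF(B4) = LS(M) - sum(successors on chain B) = 30 - 0 = 30
LS = LF - duration = 30 - 9 = 21
Total float = LS - ES = 21 - 17 = 4

4


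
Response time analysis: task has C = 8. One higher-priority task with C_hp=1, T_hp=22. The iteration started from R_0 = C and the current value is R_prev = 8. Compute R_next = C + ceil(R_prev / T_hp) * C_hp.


R_next = C + ceil(R_prev / T_hp) * C_hp
ceil(8 / 22) = ceil(0.3636) = 1
Interference = 1 * 1 = 1
R_next = 8 + 1 = 9

9


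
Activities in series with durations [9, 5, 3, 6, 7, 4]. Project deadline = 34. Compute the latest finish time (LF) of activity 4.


LF(activity 4) = deadline - sum of successor durations
Successors: activities 5 through 6 with durations [7, 4]
Sum of successor durations = 11
LF = 34 - 11 = 23

23


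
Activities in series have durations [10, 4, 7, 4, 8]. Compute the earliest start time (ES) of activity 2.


Activity 2 starts after activities 1 through 1 complete.
Predecessor durations: [10]
ES = 10 = 10

10


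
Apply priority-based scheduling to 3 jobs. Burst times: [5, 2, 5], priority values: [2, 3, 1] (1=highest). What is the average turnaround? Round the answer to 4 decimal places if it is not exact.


Sort by priority (ascending = highest first):
Order: [(1, 5), (2, 5), (3, 2)]
Completion times:
  Priority 1, burst=5, C=5
  Priority 2, burst=5, C=10
  Priority 3, burst=2, C=12
Average turnaround = 27/3 = 9.0

9.0


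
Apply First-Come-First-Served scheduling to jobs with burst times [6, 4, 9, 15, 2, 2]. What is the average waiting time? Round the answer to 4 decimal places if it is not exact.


FCFS order (as given): [6, 4, 9, 15, 2, 2]
Waiting times:
  Job 1: wait = 0
  Job 2: wait = 6
  Job 3: wait = 10
  Job 4: wait = 19
  Job 5: wait = 34
  Job 6: wait = 36
Sum of waiting times = 105
Average waiting time = 105/6 = 17.5

17.5


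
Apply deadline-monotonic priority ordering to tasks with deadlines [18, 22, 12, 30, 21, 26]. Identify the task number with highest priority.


Sort tasks by relative deadline (ascending):
  Task 3: deadline = 12
  Task 1: deadline = 18
  Task 5: deadline = 21
  Task 2: deadline = 22
  Task 6: deadline = 26
  Task 4: deadline = 30
Priority order (highest first): [3, 1, 5, 2, 6, 4]
Highest priority task = 3

3


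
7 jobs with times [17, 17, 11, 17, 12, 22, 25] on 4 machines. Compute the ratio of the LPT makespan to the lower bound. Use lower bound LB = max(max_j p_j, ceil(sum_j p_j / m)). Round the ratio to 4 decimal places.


LPT order: [25, 22, 17, 17, 17, 12, 11]
Machine loads after assignment: [25, 33, 34, 29]
LPT makespan = 34
Lower bound = max(max_job, ceil(total/4)) = max(25, 31) = 31
Ratio = 34 / 31 = 1.0968

1.0968


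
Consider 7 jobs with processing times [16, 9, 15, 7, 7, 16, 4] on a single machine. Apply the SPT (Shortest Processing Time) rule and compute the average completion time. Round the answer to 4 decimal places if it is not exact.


Sort jobs by processing time (SPT order): [4, 7, 7, 9, 15, 16, 16]
Compute completion times sequentially:
  Job 1: processing = 4, completes at 4
  Job 2: processing = 7, completes at 11
  Job 3: processing = 7, completes at 18
  Job 4: processing = 9, completes at 27
  Job 5: processing = 15, completes at 42
  Job 6: processing = 16, completes at 58
  Job 7: processing = 16, completes at 74
Sum of completion times = 234
Average completion time = 234/7 = 33.4286

33.4286


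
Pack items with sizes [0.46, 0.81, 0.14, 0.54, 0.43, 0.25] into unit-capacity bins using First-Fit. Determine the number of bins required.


Place items sequentially using First-Fit:
  Item 0.46 -> new Bin 1
  Item 0.81 -> new Bin 2
  Item 0.14 -> Bin 1 (now 0.6)
  Item 0.54 -> new Bin 3
  Item 0.43 -> Bin 3 (now 0.97)
  Item 0.25 -> Bin 1 (now 0.85)
Total bins used = 3

3


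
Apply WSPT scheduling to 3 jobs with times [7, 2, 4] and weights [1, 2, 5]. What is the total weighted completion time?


Compute p/w ratios and sort ascending (WSPT): [(4, 5), (2, 2), (7, 1)]
Compute weighted completion times:
  Job (p=4,w=5): C=4, w*C=5*4=20
  Job (p=2,w=2): C=6, w*C=2*6=12
  Job (p=7,w=1): C=13, w*C=1*13=13
Total weighted completion time = 45

45


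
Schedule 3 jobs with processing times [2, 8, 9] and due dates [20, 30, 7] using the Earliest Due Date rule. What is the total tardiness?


Sort by due date (EDD order): [(9, 7), (2, 20), (8, 30)]
Compute completion times and tardiness:
  Job 1: p=9, d=7, C=9, tardiness=max(0,9-7)=2
  Job 2: p=2, d=20, C=11, tardiness=max(0,11-20)=0
  Job 3: p=8, d=30, C=19, tardiness=max(0,19-30)=0
Total tardiness = 2

2


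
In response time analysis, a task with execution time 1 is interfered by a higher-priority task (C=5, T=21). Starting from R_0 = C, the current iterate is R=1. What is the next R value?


R_next = C + ceil(R_prev / T_hp) * C_hp
ceil(1 / 21) = ceil(0.0476) = 1
Interference = 1 * 5 = 5
R_next = 1 + 5 = 6

6


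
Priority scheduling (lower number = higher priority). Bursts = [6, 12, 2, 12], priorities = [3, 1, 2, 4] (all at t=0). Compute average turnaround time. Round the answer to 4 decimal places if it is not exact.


Sort by priority (ascending = highest first):
Order: [(1, 12), (2, 2), (3, 6), (4, 12)]
Completion times:
  Priority 1, burst=12, C=12
  Priority 2, burst=2, C=14
  Priority 3, burst=6, C=20
  Priority 4, burst=12, C=32
Average turnaround = 78/4 = 19.5

19.5


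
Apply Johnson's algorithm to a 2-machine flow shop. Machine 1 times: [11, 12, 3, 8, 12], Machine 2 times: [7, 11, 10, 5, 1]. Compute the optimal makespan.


Apply Johnson's rule:
  Group 1 (a <= b): [(3, 3, 10)]
  Group 2 (a > b): [(2, 12, 11), (1, 11, 7), (4, 8, 5), (5, 12, 1)]
Optimal job order: [3, 2, 1, 4, 5]
Schedule:
  Job 3: M1 done at 3, M2 done at 13
  Job 2: M1 done at 15, M2 done at 26
  Job 1: M1 done at 26, M2 done at 33
  Job 4: M1 done at 34, M2 done at 39
  Job 5: M1 done at 46, M2 done at 47
Makespan = 47

47


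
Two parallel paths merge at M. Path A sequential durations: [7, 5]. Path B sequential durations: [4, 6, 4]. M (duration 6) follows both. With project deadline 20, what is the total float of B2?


Forward pass: ES(B2) = sum of predecessors on chain B = 4
EF = ES + duration = 4 + 6 = 10
Backward pass: LF(M) = deadline = 20; LS(M) = 20 - 6 = 14
LF(B2) = LS(M) - sum(successors on chain B) = 14 - 4 = 10
LS = LF - duration = 10 - 6 = 4
Total float = LS - ES = 4 - 4 = 0

0


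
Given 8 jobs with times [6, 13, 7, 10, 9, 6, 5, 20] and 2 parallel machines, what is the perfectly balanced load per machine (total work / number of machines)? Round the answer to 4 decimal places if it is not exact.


Total processing time = 6 + 13 + 7 + 10 + 9 + 6 + 5 + 20 = 76
Number of machines = 2
Ideal balanced load = 76 / 2 = 38.0

38.0


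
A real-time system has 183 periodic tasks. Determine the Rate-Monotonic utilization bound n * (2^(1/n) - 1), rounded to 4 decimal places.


Compute 2^(1/183) = 1.0037948719
Subtract 1: 1.0037948719 - 1 = 0.0037948719
Multiply by n: 183 * 0.0037948719 = 0.6944615577
Round to 4 dp: 0.6945

0.6945


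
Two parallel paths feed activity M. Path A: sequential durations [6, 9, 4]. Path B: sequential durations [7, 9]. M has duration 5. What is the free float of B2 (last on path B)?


ES(B2) = sum of predecessors on chain B = 7
EF(B2) = ES + duration = 7 + 9 = 16
Successor of B2 is M. ES(M) = max(sum(A), sum(B)) = max(19, 16) = 19
Free float = ES(successor) - EF(current) = 19 - 16 = 3

3


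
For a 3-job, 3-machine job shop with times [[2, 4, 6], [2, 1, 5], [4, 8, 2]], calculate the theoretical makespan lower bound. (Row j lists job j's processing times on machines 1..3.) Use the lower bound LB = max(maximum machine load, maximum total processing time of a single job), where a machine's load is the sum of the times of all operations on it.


Machine loads:
  Machine 1: 2 + 2 + 4 = 8
  Machine 2: 4 + 1 + 8 = 13
  Machine 3: 6 + 5 + 2 = 13
Max machine load = 13
Job totals:
  Job 1: 12
  Job 2: 8
  Job 3: 14
Max job total = 14
Lower bound = max(13, 14) = 14

14


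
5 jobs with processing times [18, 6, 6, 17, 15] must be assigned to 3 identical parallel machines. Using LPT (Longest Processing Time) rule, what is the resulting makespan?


Sort jobs in decreasing order (LPT): [18, 17, 15, 6, 6]
Assign each job to the least loaded machine:
  Machine 1: jobs [18], load = 18
  Machine 2: jobs [17, 6], load = 23
  Machine 3: jobs [15, 6], load = 21
Makespan = max load = 23

23


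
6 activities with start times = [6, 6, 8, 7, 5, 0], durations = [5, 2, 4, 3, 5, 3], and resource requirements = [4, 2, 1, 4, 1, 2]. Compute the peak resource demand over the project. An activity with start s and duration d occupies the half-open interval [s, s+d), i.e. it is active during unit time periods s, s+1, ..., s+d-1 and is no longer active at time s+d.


Each activity i is active on [start_i, start_i + duration_i).
Compute total resource usage per time slot:
  t=0: active resources = [2], total = 2
  t=1: active resources = [2], total = 2
  t=2: active resources = [2], total = 2
  t=3: active resources = [], total = 0
  t=4: active resources = [], total = 0
  t=5: active resources = [1], total = 1
  t=6: active resources = [4, 2, 1], total = 7
  t=7: active resources = [4, 2, 4, 1], total = 11
  t=8: active resources = [4, 1, 4, 1], total = 10
  t=9: active resources = [4, 1, 4, 1], total = 10
  t=10: active resources = [4, 1], total = 5
  t=11: active resources = [1], total = 1
Peak resource demand = 11

11


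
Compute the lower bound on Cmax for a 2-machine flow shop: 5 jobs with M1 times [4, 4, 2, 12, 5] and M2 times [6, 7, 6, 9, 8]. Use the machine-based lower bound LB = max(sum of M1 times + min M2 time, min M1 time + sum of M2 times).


LB1 = sum(M1 times) + min(M2 times) = 27 + 6 = 33
LB2 = min(M1 times) + sum(M2 times) = 2 + 36 = 38
Lower bound = max(LB1, LB2) = max(33, 38) = 38

38


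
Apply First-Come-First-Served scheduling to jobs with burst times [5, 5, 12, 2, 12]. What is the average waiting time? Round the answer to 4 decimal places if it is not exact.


FCFS order (as given): [5, 5, 12, 2, 12]
Waiting times:
  Job 1: wait = 0
  Job 2: wait = 5
  Job 3: wait = 10
  Job 4: wait = 22
  Job 5: wait = 24
Sum of waiting times = 61
Average waiting time = 61/5 = 12.2

12.2


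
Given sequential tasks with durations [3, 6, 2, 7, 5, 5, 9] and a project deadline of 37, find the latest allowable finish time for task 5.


LF(activity 5) = deadline - sum of successor durations
Successors: activities 6 through 7 with durations [5, 9]
Sum of successor durations = 14
LF = 37 - 14 = 23

23


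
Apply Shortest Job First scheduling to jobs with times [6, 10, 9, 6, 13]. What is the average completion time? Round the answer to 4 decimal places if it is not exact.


SJF order (ascending): [6, 6, 9, 10, 13]
Completion times:
  Job 1: burst=6, C=6
  Job 2: burst=6, C=12
  Job 3: burst=9, C=21
  Job 4: burst=10, C=31
  Job 5: burst=13, C=44
Average completion = 114/5 = 22.8

22.8


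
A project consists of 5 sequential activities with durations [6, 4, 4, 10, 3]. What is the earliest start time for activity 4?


Activity 4 starts after activities 1 through 3 complete.
Predecessor durations: [6, 4, 4]
ES = 6 + 4 + 4 = 14

14


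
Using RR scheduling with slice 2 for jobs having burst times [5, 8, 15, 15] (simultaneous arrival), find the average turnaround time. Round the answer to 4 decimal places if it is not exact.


Time quantum = 2
Execution trace:
  J1 runs 2 units, time = 2
  J2 runs 2 units, time = 4
  J3 runs 2 units, time = 6
  J4 runs 2 units, time = 8
  J1 runs 2 units, time = 10
  J2 runs 2 units, time = 12
  J3 runs 2 units, time = 14
  J4 runs 2 units, time = 16
  J1 runs 1 units, time = 17
  J2 runs 2 units, time = 19
  J3 runs 2 units, time = 21
  J4 runs 2 units, time = 23
  J2 runs 2 units, time = 25
  J3 runs 2 units, time = 27
  J4 runs 2 units, time = 29
  J3 runs 2 units, time = 31
  J4 runs 2 units, time = 33
  J3 runs 2 units, time = 35
  J4 runs 2 units, time = 37
  J3 runs 2 units, time = 39
  J4 runs 2 units, time = 41
  J3 runs 1 units, time = 42
  J4 runs 1 units, time = 43
Finish times: [17, 25, 42, 43]
Average turnaround = 127/4 = 31.75

31.75


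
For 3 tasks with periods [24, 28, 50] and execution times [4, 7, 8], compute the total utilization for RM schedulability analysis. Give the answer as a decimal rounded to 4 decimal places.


Compute individual utilizations (exact fractions):
  Task 1: C/T = 4/24 = 1/6 (approx. 0.1667)
  Task 2: C/T = 7/28 = 1/4 (approx. 0.25)
  Task 3: C/T = 8/50 = 4/25 (approx. 0.16)
Total utilization U = 1/6 + 1/4 + 4/25 = 173/300
Rounded to 4 decimal places: U = 0.5767
RM (Liu & Layland) bound for 3 tasks = 0.779763; compare with U = 173/300 (approx. 0.576667)
U <= bound, so schedulable by RM sufficient condition.

0.5767


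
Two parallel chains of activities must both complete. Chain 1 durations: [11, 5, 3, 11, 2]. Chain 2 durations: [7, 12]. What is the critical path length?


Path A total = 11 + 5 + 3 + 11 + 2 = 32
Path B total = 7 + 12 = 19
Critical path = longest path = max(32, 19) = 32

32


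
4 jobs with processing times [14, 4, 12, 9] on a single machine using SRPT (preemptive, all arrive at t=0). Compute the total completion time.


Since all jobs arrive at t=0, SRPT equals SPT ordering.
SPT order: [4, 9, 12, 14]
Completion times:
  Job 1: p=4, C=4
  Job 2: p=9, C=13
  Job 3: p=12, C=25
  Job 4: p=14, C=39
Total completion time = 4 + 13 + 25 + 39 = 81

81


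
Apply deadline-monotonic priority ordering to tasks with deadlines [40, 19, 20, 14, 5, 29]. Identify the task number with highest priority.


Sort tasks by relative deadline (ascending):
  Task 5: deadline = 5
  Task 4: deadline = 14
  Task 2: deadline = 19
  Task 3: deadline = 20
  Task 6: deadline = 29
  Task 1: deadline = 40
Priority order (highest first): [5, 4, 2, 3, 6, 1]
Highest priority task = 5

5


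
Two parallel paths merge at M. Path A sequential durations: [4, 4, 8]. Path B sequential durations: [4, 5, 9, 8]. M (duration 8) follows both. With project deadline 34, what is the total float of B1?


Forward pass: ES(B1) = sum of predecessors on chain B = 0
EF = ES + duration = 0 + 4 = 4
Backward pass: LF(M) = deadline = 34; LS(M) = 34 - 8 = 26
LF(B1) = LS(M) - sum(successors on chain B) = 26 - 22 = 4
LS = LF - duration = 4 - 4 = 0
Total float = LS - ES = 0 - 0 = 0

0


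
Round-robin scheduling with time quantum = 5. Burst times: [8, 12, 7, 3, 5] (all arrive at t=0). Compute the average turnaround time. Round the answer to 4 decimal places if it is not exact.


Time quantum = 5
Execution trace:
  J1 runs 5 units, time = 5
  J2 runs 5 units, time = 10
  J3 runs 5 units, time = 15
  J4 runs 3 units, time = 18
  J5 runs 5 units, time = 23
  J1 runs 3 units, time = 26
  J2 runs 5 units, time = 31
  J3 runs 2 units, time = 33
  J2 runs 2 units, time = 35
Finish times: [26, 35, 33, 18, 23]
Average turnaround = 135/5 = 27.0

27.0


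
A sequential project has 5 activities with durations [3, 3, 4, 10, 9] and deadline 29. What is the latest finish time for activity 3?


LF(activity 3) = deadline - sum of successor durations
Successors: activities 4 through 5 with durations [10, 9]
Sum of successor durations = 19
LF = 29 - 19 = 10

10


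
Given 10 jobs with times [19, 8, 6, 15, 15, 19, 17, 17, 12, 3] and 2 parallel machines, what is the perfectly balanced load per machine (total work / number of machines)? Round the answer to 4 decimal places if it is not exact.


Total processing time = 19 + 8 + 6 + 15 + 15 + 19 + 17 + 17 + 12 + 3 = 131
Number of machines = 2
Ideal balanced load = 131 / 2 = 65.5

65.5


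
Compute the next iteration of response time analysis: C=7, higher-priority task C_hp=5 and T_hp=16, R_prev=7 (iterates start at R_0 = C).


R_next = C + ceil(R_prev / T_hp) * C_hp
ceil(7 / 16) = ceil(0.4375) = 1
Interference = 1 * 5 = 5
R_next = 7 + 5 = 12

12


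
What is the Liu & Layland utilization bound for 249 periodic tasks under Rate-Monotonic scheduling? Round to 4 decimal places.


Compute 2^(1/249) = 1.0027876018
Subtract 1: 1.0027876018 - 1 = 0.0027876018
Multiply by n: 249 * 0.0027876018 = 0.6941128482
Round to 4 dp: 0.6941

0.6941


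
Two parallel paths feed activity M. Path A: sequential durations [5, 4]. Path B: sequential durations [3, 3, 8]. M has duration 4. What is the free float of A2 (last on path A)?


ES(A2) = sum of predecessors on chain A = 5
EF(A2) = ES + duration = 5 + 4 = 9
Successor of A2 is M. ES(M) = max(sum(A), sum(B)) = max(9, 14) = 14
Free float = ES(successor) - EF(current) = 14 - 9 = 5

5


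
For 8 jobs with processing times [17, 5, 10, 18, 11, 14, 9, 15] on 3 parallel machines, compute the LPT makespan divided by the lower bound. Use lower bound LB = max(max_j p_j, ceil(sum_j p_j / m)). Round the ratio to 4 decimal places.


LPT order: [18, 17, 15, 14, 11, 10, 9, 5]
Machine loads after assignment: [37, 33, 29]
LPT makespan = 37
Lower bound = max(max_job, ceil(total/3)) = max(18, 33) = 33
Ratio = 37 / 33 = 1.1212

1.1212


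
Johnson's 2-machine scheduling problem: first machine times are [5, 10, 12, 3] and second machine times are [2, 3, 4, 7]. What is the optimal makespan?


Apply Johnson's rule:
  Group 1 (a <= b): [(4, 3, 7)]
  Group 2 (a > b): [(3, 12, 4), (2, 10, 3), (1, 5, 2)]
Optimal job order: [4, 3, 2, 1]
Schedule:
  Job 4: M1 done at 3, M2 done at 10
  Job 3: M1 done at 15, M2 done at 19
  Job 2: M1 done at 25, M2 done at 28
  Job 1: M1 done at 30, M2 done at 32
Makespan = 32

32


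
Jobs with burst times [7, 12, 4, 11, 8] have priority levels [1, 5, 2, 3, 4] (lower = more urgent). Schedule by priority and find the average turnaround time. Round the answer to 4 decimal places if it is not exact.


Sort by priority (ascending = highest first):
Order: [(1, 7), (2, 4), (3, 11), (4, 8), (5, 12)]
Completion times:
  Priority 1, burst=7, C=7
  Priority 2, burst=4, C=11
  Priority 3, burst=11, C=22
  Priority 4, burst=8, C=30
  Priority 5, burst=12, C=42
Average turnaround = 112/5 = 22.4

22.4


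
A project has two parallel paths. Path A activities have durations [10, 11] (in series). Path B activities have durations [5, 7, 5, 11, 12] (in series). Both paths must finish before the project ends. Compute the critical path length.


Path A total = 10 + 11 = 21
Path B total = 5 + 7 + 5 + 11 + 12 = 40
Critical path = longest path = max(21, 40) = 40

40


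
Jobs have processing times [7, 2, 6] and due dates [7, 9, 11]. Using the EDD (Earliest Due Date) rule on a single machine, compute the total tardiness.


Sort by due date (EDD order): [(7, 7), (2, 9), (6, 11)]
Compute completion times and tardiness:
  Job 1: p=7, d=7, C=7, tardiness=max(0,7-7)=0
  Job 2: p=2, d=9, C=9, tardiness=max(0,9-9)=0
  Job 3: p=6, d=11, C=15, tardiness=max(0,15-11)=4
Total tardiness = 4

4


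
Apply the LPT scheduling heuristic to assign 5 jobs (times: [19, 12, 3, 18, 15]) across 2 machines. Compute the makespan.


Sort jobs in decreasing order (LPT): [19, 18, 15, 12, 3]
Assign each job to the least loaded machine:
  Machine 1: jobs [19, 12, 3], load = 34
  Machine 2: jobs [18, 15], load = 33
Makespan = max load = 34

34


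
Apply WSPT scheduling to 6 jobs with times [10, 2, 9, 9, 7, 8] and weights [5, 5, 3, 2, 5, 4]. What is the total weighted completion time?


Compute p/w ratios and sort ascending (WSPT): [(2, 5), (7, 5), (10, 5), (8, 4), (9, 3), (9, 2)]
Compute weighted completion times:
  Job (p=2,w=5): C=2, w*C=5*2=10
  Job (p=7,w=5): C=9, w*C=5*9=45
  Job (p=10,w=5): C=19, w*C=5*19=95
  Job (p=8,w=4): C=27, w*C=4*27=108
  Job (p=9,w=3): C=36, w*C=3*36=108
  Job (p=9,w=2): C=45, w*C=2*45=90
Total weighted completion time = 456

456
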